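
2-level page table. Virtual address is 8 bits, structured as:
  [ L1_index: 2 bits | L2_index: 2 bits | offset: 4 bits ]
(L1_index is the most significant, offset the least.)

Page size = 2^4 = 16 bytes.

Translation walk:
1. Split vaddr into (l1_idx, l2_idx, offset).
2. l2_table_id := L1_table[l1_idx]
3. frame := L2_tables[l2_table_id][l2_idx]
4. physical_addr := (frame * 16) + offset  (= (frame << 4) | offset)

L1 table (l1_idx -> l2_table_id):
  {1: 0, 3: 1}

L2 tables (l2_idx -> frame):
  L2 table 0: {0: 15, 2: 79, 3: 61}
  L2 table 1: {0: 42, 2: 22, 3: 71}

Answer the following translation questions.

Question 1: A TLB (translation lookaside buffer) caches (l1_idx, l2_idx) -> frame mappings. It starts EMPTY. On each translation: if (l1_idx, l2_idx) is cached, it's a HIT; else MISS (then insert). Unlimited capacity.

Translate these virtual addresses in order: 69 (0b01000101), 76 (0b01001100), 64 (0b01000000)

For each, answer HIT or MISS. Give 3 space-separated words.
vaddr=69: (1,0) not in TLB -> MISS, insert
vaddr=76: (1,0) in TLB -> HIT
vaddr=64: (1,0) in TLB -> HIT

Answer: MISS HIT HIT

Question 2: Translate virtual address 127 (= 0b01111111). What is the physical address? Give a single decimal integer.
Answer: 991

Derivation:
vaddr = 127 = 0b01111111
Split: l1_idx=1, l2_idx=3, offset=15
L1[1] = 0
L2[0][3] = 61
paddr = 61 * 16 + 15 = 991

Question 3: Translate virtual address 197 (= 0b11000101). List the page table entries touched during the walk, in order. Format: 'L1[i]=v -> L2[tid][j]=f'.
Answer: L1[3]=1 -> L2[1][0]=42

Derivation:
vaddr = 197 = 0b11000101
Split: l1_idx=3, l2_idx=0, offset=5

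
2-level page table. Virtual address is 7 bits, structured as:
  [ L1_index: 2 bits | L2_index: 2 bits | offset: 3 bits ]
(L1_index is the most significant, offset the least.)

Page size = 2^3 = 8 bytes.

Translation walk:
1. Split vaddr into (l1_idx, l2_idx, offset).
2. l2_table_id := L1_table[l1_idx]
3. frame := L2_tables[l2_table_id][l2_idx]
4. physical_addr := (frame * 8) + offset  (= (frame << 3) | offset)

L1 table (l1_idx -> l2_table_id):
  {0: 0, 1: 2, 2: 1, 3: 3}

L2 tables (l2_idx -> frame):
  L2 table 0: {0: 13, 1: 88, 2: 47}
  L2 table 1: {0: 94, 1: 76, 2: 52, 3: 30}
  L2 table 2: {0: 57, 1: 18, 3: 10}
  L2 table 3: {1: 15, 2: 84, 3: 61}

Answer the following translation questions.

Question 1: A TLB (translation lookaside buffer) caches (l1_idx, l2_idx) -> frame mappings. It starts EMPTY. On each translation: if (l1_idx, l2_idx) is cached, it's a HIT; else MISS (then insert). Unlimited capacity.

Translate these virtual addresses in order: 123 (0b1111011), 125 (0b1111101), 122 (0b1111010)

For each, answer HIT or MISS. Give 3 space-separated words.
Answer: MISS HIT HIT

Derivation:
vaddr=123: (3,3) not in TLB -> MISS, insert
vaddr=125: (3,3) in TLB -> HIT
vaddr=122: (3,3) in TLB -> HIT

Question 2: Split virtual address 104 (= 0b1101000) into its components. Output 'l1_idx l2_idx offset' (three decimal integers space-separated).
vaddr = 104 = 0b1101000
  top 2 bits -> l1_idx = 3
  next 2 bits -> l2_idx = 1
  bottom 3 bits -> offset = 0

Answer: 3 1 0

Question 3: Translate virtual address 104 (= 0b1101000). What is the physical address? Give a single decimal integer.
vaddr = 104 = 0b1101000
Split: l1_idx=3, l2_idx=1, offset=0
L1[3] = 3
L2[3][1] = 15
paddr = 15 * 8 + 0 = 120

Answer: 120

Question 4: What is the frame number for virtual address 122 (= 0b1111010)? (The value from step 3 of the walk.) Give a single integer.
vaddr = 122: l1_idx=3, l2_idx=3
L1[3] = 3; L2[3][3] = 61

Answer: 61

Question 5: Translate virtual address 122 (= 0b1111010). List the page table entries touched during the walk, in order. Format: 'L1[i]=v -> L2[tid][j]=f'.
Answer: L1[3]=3 -> L2[3][3]=61

Derivation:
vaddr = 122 = 0b1111010
Split: l1_idx=3, l2_idx=3, offset=2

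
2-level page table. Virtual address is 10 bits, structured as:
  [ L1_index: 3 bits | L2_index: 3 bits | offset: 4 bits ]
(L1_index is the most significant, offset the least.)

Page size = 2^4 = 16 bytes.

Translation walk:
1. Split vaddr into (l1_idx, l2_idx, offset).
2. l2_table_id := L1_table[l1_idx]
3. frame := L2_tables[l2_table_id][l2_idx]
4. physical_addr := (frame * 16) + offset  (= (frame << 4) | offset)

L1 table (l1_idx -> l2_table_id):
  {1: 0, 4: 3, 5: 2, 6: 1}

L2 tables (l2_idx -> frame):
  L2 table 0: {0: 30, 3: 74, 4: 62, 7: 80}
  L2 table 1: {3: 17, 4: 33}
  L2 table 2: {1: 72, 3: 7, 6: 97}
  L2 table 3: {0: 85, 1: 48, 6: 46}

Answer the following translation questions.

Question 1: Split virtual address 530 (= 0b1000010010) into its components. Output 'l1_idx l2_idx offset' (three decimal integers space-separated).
vaddr = 530 = 0b1000010010
  top 3 bits -> l1_idx = 4
  next 3 bits -> l2_idx = 1
  bottom 4 bits -> offset = 2

Answer: 4 1 2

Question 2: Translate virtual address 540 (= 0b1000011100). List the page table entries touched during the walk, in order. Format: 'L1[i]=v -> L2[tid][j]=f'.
vaddr = 540 = 0b1000011100
Split: l1_idx=4, l2_idx=1, offset=12

Answer: L1[4]=3 -> L2[3][1]=48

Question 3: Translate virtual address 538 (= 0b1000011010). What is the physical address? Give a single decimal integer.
vaddr = 538 = 0b1000011010
Split: l1_idx=4, l2_idx=1, offset=10
L1[4] = 3
L2[3][1] = 48
paddr = 48 * 16 + 10 = 778

Answer: 778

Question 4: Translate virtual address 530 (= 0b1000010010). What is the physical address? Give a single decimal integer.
Answer: 770

Derivation:
vaddr = 530 = 0b1000010010
Split: l1_idx=4, l2_idx=1, offset=2
L1[4] = 3
L2[3][1] = 48
paddr = 48 * 16 + 2 = 770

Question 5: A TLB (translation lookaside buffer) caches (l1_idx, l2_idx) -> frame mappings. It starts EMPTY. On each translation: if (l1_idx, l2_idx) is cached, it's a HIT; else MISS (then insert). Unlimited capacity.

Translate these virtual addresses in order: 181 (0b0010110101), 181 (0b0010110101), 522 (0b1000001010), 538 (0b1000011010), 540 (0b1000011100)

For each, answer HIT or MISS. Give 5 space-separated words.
Answer: MISS HIT MISS MISS HIT

Derivation:
vaddr=181: (1,3) not in TLB -> MISS, insert
vaddr=181: (1,3) in TLB -> HIT
vaddr=522: (4,0) not in TLB -> MISS, insert
vaddr=538: (4,1) not in TLB -> MISS, insert
vaddr=540: (4,1) in TLB -> HIT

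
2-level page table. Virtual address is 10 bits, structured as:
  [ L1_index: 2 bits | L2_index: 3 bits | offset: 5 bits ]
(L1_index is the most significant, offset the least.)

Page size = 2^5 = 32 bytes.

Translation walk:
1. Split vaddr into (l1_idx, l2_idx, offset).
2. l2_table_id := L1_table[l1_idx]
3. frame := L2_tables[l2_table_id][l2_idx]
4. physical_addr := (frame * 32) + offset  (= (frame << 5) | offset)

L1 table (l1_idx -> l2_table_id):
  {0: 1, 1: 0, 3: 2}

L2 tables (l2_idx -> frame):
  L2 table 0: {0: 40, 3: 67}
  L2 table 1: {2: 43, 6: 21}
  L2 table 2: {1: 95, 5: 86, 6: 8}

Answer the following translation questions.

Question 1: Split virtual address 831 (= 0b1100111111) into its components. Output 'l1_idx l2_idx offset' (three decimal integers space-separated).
Answer: 3 1 31

Derivation:
vaddr = 831 = 0b1100111111
  top 2 bits -> l1_idx = 3
  next 3 bits -> l2_idx = 1
  bottom 5 bits -> offset = 31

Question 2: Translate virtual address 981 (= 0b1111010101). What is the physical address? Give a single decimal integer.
Answer: 277

Derivation:
vaddr = 981 = 0b1111010101
Split: l1_idx=3, l2_idx=6, offset=21
L1[3] = 2
L2[2][6] = 8
paddr = 8 * 32 + 21 = 277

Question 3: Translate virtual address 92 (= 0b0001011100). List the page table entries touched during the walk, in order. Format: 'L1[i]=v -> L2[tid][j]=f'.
vaddr = 92 = 0b0001011100
Split: l1_idx=0, l2_idx=2, offset=28

Answer: L1[0]=1 -> L2[1][2]=43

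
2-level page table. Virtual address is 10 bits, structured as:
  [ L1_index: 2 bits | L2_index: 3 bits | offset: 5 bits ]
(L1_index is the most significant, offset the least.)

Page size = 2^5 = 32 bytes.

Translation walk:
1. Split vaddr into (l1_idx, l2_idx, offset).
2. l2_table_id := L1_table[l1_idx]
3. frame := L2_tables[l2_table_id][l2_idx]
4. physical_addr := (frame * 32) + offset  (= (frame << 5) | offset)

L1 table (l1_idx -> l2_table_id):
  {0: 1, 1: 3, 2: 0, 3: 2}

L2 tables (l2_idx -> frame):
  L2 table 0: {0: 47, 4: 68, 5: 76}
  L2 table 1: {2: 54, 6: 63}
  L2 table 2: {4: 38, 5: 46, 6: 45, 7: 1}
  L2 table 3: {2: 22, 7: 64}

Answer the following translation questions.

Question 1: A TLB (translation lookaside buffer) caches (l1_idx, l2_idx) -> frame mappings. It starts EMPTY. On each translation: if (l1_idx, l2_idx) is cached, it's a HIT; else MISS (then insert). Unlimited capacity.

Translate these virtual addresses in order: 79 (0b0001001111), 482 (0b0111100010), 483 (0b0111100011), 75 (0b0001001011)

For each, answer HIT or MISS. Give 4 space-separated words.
Answer: MISS MISS HIT HIT

Derivation:
vaddr=79: (0,2) not in TLB -> MISS, insert
vaddr=482: (1,7) not in TLB -> MISS, insert
vaddr=483: (1,7) in TLB -> HIT
vaddr=75: (0,2) in TLB -> HIT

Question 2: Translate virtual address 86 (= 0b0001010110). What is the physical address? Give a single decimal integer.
Answer: 1750

Derivation:
vaddr = 86 = 0b0001010110
Split: l1_idx=0, l2_idx=2, offset=22
L1[0] = 1
L2[1][2] = 54
paddr = 54 * 32 + 22 = 1750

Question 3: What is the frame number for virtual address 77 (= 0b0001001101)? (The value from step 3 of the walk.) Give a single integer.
vaddr = 77: l1_idx=0, l2_idx=2
L1[0] = 1; L2[1][2] = 54

Answer: 54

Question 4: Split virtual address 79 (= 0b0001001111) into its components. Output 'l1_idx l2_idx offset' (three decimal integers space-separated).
vaddr = 79 = 0b0001001111
  top 2 bits -> l1_idx = 0
  next 3 bits -> l2_idx = 2
  bottom 5 bits -> offset = 15

Answer: 0 2 15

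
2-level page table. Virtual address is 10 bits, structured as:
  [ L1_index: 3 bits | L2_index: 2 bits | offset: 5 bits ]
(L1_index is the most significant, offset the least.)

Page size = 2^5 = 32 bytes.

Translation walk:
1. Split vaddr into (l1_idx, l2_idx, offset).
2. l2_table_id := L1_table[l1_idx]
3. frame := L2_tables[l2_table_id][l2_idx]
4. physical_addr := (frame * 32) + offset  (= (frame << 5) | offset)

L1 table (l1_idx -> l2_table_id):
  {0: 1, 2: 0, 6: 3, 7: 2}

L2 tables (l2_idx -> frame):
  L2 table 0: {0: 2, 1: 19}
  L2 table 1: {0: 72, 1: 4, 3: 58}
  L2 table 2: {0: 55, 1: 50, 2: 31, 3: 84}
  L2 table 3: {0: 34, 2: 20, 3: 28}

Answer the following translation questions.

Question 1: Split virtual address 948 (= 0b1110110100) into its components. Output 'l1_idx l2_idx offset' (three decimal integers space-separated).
Answer: 7 1 20

Derivation:
vaddr = 948 = 0b1110110100
  top 3 bits -> l1_idx = 7
  next 2 bits -> l2_idx = 1
  bottom 5 bits -> offset = 20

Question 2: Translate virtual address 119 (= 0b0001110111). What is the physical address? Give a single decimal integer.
vaddr = 119 = 0b0001110111
Split: l1_idx=0, l2_idx=3, offset=23
L1[0] = 1
L2[1][3] = 58
paddr = 58 * 32 + 23 = 1879

Answer: 1879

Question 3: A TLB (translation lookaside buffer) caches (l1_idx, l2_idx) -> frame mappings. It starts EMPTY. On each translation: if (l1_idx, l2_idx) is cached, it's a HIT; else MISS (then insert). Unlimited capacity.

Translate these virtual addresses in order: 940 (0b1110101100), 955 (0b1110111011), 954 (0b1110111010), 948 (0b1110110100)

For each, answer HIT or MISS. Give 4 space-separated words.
vaddr=940: (7,1) not in TLB -> MISS, insert
vaddr=955: (7,1) in TLB -> HIT
vaddr=954: (7,1) in TLB -> HIT
vaddr=948: (7,1) in TLB -> HIT

Answer: MISS HIT HIT HIT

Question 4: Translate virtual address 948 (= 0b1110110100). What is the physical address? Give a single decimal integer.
Answer: 1620

Derivation:
vaddr = 948 = 0b1110110100
Split: l1_idx=7, l2_idx=1, offset=20
L1[7] = 2
L2[2][1] = 50
paddr = 50 * 32 + 20 = 1620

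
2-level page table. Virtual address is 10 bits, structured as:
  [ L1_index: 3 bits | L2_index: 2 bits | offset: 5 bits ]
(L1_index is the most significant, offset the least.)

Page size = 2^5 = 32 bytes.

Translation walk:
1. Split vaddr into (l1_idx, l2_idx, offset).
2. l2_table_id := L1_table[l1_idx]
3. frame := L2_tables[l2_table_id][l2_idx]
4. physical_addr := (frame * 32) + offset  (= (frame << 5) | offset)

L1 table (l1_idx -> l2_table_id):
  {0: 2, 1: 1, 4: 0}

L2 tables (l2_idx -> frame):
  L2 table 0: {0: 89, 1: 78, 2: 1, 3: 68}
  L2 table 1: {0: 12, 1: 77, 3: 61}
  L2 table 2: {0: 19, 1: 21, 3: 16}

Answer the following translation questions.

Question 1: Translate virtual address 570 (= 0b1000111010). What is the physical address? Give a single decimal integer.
Answer: 2522

Derivation:
vaddr = 570 = 0b1000111010
Split: l1_idx=4, l2_idx=1, offset=26
L1[4] = 0
L2[0][1] = 78
paddr = 78 * 32 + 26 = 2522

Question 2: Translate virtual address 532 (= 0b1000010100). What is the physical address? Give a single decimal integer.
Answer: 2868

Derivation:
vaddr = 532 = 0b1000010100
Split: l1_idx=4, l2_idx=0, offset=20
L1[4] = 0
L2[0][0] = 89
paddr = 89 * 32 + 20 = 2868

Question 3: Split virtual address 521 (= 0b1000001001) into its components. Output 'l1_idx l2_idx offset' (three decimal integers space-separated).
Answer: 4 0 9

Derivation:
vaddr = 521 = 0b1000001001
  top 3 bits -> l1_idx = 4
  next 2 bits -> l2_idx = 0
  bottom 5 bits -> offset = 9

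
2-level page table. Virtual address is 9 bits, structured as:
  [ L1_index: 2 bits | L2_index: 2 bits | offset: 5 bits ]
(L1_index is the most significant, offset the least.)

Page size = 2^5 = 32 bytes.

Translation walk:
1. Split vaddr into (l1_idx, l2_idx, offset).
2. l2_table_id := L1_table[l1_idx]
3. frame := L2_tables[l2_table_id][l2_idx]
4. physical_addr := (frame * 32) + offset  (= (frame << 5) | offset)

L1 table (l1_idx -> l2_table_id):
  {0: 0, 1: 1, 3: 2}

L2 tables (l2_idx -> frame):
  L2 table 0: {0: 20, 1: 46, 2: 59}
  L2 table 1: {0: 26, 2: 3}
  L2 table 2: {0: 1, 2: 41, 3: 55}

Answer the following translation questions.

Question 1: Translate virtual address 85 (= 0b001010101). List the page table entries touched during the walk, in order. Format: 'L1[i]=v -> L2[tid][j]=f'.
Answer: L1[0]=0 -> L2[0][2]=59

Derivation:
vaddr = 85 = 0b001010101
Split: l1_idx=0, l2_idx=2, offset=21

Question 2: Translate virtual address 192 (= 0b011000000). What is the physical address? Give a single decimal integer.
vaddr = 192 = 0b011000000
Split: l1_idx=1, l2_idx=2, offset=0
L1[1] = 1
L2[1][2] = 3
paddr = 3 * 32 + 0 = 96

Answer: 96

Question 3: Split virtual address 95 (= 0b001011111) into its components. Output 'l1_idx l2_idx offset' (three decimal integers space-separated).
Answer: 0 2 31

Derivation:
vaddr = 95 = 0b001011111
  top 2 bits -> l1_idx = 0
  next 2 bits -> l2_idx = 2
  bottom 5 bits -> offset = 31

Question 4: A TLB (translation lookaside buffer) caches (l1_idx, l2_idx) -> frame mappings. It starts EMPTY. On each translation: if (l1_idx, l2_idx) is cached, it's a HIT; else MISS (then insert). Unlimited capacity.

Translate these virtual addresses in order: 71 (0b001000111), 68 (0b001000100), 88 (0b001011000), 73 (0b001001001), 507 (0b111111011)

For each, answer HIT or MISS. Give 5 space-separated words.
Answer: MISS HIT HIT HIT MISS

Derivation:
vaddr=71: (0,2) not in TLB -> MISS, insert
vaddr=68: (0,2) in TLB -> HIT
vaddr=88: (0,2) in TLB -> HIT
vaddr=73: (0,2) in TLB -> HIT
vaddr=507: (3,3) not in TLB -> MISS, insert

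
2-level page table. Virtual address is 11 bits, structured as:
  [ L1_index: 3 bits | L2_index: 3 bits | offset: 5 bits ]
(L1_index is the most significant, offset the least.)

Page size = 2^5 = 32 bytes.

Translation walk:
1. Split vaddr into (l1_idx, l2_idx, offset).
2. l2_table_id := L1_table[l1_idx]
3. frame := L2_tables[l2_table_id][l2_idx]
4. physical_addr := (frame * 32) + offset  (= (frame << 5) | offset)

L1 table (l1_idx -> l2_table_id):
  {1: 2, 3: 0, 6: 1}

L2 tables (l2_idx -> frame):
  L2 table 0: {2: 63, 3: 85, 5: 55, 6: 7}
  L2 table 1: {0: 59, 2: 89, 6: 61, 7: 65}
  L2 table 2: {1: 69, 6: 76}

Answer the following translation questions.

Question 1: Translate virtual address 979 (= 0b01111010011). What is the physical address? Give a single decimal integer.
Answer: 243

Derivation:
vaddr = 979 = 0b01111010011
Split: l1_idx=3, l2_idx=6, offset=19
L1[3] = 0
L2[0][6] = 7
paddr = 7 * 32 + 19 = 243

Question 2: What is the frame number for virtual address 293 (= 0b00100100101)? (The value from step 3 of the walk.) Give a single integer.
Answer: 69

Derivation:
vaddr = 293: l1_idx=1, l2_idx=1
L1[1] = 2; L2[2][1] = 69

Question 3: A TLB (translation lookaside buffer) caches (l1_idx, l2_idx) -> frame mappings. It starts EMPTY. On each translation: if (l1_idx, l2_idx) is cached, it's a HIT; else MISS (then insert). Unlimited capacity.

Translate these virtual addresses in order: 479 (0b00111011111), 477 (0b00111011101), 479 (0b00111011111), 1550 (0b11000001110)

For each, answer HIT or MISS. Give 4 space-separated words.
Answer: MISS HIT HIT MISS

Derivation:
vaddr=479: (1,6) not in TLB -> MISS, insert
vaddr=477: (1,6) in TLB -> HIT
vaddr=479: (1,6) in TLB -> HIT
vaddr=1550: (6,0) not in TLB -> MISS, insert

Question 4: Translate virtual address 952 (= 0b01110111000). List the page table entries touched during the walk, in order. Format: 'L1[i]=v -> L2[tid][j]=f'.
Answer: L1[3]=0 -> L2[0][5]=55

Derivation:
vaddr = 952 = 0b01110111000
Split: l1_idx=3, l2_idx=5, offset=24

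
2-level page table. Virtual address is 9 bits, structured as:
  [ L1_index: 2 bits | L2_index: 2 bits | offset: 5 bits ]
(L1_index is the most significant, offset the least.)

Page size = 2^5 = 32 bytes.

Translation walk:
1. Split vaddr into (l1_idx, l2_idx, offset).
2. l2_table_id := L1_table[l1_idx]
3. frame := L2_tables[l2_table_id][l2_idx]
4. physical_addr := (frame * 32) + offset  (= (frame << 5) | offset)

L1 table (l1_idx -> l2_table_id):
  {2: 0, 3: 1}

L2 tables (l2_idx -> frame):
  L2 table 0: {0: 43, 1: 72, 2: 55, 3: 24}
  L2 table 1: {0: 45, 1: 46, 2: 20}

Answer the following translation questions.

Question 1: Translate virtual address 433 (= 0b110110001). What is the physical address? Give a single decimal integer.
Answer: 1489

Derivation:
vaddr = 433 = 0b110110001
Split: l1_idx=3, l2_idx=1, offset=17
L1[3] = 1
L2[1][1] = 46
paddr = 46 * 32 + 17 = 1489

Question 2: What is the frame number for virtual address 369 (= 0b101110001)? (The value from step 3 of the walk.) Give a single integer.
Answer: 24

Derivation:
vaddr = 369: l1_idx=2, l2_idx=3
L1[2] = 0; L2[0][3] = 24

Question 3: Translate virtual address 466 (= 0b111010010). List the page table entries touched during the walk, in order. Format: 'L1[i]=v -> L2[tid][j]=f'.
vaddr = 466 = 0b111010010
Split: l1_idx=3, l2_idx=2, offset=18

Answer: L1[3]=1 -> L2[1][2]=20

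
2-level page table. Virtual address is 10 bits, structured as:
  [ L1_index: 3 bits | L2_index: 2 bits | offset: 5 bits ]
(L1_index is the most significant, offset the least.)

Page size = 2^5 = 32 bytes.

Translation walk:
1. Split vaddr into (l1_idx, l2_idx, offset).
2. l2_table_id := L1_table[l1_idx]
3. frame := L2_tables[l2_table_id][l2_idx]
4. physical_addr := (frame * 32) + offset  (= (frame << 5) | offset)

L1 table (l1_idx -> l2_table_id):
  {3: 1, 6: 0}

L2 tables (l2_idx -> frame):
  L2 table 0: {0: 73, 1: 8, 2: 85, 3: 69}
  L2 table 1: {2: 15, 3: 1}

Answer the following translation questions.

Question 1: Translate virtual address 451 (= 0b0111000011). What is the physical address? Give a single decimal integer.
Answer: 483

Derivation:
vaddr = 451 = 0b0111000011
Split: l1_idx=3, l2_idx=2, offset=3
L1[3] = 1
L2[1][2] = 15
paddr = 15 * 32 + 3 = 483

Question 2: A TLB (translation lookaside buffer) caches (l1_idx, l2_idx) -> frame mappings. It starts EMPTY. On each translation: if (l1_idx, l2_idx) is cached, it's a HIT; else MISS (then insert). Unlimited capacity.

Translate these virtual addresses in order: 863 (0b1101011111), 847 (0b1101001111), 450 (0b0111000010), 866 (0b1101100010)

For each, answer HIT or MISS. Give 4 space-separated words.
Answer: MISS HIT MISS MISS

Derivation:
vaddr=863: (6,2) not in TLB -> MISS, insert
vaddr=847: (6,2) in TLB -> HIT
vaddr=450: (3,2) not in TLB -> MISS, insert
vaddr=866: (6,3) not in TLB -> MISS, insert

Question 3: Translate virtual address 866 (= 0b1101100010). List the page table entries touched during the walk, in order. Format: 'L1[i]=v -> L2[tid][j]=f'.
Answer: L1[6]=0 -> L2[0][3]=69

Derivation:
vaddr = 866 = 0b1101100010
Split: l1_idx=6, l2_idx=3, offset=2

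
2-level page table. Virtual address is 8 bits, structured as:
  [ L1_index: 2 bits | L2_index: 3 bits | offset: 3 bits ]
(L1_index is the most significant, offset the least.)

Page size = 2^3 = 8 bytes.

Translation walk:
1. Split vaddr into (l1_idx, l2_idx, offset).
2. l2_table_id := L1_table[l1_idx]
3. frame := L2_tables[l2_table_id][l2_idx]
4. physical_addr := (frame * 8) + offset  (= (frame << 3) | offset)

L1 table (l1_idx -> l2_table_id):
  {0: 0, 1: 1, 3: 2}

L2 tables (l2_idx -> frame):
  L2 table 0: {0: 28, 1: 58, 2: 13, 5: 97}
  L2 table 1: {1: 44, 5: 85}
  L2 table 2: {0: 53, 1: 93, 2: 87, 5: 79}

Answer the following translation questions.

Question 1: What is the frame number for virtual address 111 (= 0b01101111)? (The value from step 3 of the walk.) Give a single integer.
vaddr = 111: l1_idx=1, l2_idx=5
L1[1] = 1; L2[1][5] = 85

Answer: 85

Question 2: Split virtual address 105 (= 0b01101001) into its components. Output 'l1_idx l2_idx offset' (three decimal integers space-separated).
vaddr = 105 = 0b01101001
  top 2 bits -> l1_idx = 1
  next 3 bits -> l2_idx = 5
  bottom 3 bits -> offset = 1

Answer: 1 5 1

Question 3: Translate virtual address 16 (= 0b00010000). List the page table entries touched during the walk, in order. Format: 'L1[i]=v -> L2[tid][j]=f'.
vaddr = 16 = 0b00010000
Split: l1_idx=0, l2_idx=2, offset=0

Answer: L1[0]=0 -> L2[0][2]=13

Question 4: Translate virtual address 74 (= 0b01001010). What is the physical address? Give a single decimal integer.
Answer: 354

Derivation:
vaddr = 74 = 0b01001010
Split: l1_idx=1, l2_idx=1, offset=2
L1[1] = 1
L2[1][1] = 44
paddr = 44 * 8 + 2 = 354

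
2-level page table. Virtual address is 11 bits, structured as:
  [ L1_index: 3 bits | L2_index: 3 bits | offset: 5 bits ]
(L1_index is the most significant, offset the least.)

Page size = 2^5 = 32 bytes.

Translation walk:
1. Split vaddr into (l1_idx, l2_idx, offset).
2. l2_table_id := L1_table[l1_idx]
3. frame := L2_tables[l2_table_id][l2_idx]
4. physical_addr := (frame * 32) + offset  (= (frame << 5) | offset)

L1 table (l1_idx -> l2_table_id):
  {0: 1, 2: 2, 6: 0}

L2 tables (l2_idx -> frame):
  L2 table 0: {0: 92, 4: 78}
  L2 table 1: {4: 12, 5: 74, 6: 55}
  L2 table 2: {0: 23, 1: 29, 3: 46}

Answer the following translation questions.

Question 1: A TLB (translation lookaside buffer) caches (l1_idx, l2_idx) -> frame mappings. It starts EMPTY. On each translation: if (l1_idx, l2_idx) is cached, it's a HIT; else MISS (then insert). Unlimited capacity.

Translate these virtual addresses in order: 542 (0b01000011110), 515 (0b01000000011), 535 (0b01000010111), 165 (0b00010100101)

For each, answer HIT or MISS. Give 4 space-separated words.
Answer: MISS HIT HIT MISS

Derivation:
vaddr=542: (2,0) not in TLB -> MISS, insert
vaddr=515: (2,0) in TLB -> HIT
vaddr=535: (2,0) in TLB -> HIT
vaddr=165: (0,5) not in TLB -> MISS, insert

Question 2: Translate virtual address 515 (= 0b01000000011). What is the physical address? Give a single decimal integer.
Answer: 739

Derivation:
vaddr = 515 = 0b01000000011
Split: l1_idx=2, l2_idx=0, offset=3
L1[2] = 2
L2[2][0] = 23
paddr = 23 * 32 + 3 = 739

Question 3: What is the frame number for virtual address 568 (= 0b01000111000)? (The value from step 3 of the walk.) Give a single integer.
Answer: 29

Derivation:
vaddr = 568: l1_idx=2, l2_idx=1
L1[2] = 2; L2[2][1] = 29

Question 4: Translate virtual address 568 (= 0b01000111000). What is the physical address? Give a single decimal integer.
Answer: 952

Derivation:
vaddr = 568 = 0b01000111000
Split: l1_idx=2, l2_idx=1, offset=24
L1[2] = 2
L2[2][1] = 29
paddr = 29 * 32 + 24 = 952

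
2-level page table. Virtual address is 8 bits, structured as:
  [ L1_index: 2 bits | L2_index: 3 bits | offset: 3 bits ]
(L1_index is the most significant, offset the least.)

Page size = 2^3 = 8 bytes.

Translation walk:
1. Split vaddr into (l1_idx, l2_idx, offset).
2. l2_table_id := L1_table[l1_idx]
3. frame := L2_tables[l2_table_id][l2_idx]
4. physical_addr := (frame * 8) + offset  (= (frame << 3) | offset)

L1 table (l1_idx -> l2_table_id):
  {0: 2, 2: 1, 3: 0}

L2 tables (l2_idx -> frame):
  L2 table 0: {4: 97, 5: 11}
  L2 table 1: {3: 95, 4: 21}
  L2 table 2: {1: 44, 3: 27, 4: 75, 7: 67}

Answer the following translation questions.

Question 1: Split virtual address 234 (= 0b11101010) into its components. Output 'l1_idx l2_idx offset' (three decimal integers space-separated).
Answer: 3 5 2

Derivation:
vaddr = 234 = 0b11101010
  top 2 bits -> l1_idx = 3
  next 3 bits -> l2_idx = 5
  bottom 3 bits -> offset = 2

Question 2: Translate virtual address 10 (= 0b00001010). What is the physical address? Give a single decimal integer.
vaddr = 10 = 0b00001010
Split: l1_idx=0, l2_idx=1, offset=2
L1[0] = 2
L2[2][1] = 44
paddr = 44 * 8 + 2 = 354

Answer: 354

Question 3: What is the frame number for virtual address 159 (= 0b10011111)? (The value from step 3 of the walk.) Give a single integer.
Answer: 95

Derivation:
vaddr = 159: l1_idx=2, l2_idx=3
L1[2] = 1; L2[1][3] = 95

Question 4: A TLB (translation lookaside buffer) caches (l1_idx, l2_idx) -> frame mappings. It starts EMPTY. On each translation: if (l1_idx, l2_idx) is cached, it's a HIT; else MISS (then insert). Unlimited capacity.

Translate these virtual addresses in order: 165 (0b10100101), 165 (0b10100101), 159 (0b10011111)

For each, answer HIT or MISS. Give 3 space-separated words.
vaddr=165: (2,4) not in TLB -> MISS, insert
vaddr=165: (2,4) in TLB -> HIT
vaddr=159: (2,3) not in TLB -> MISS, insert

Answer: MISS HIT MISS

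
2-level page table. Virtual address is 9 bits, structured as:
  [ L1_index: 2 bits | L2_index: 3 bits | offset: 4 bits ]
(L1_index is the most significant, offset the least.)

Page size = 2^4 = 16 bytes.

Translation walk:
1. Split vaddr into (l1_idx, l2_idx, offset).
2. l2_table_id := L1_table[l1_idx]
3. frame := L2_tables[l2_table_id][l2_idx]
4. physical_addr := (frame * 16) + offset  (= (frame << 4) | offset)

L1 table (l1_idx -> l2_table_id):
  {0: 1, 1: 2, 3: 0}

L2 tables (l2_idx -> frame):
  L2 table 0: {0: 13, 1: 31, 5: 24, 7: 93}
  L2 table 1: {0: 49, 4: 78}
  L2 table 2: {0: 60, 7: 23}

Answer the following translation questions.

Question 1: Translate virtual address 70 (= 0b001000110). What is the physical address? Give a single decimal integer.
vaddr = 70 = 0b001000110
Split: l1_idx=0, l2_idx=4, offset=6
L1[0] = 1
L2[1][4] = 78
paddr = 78 * 16 + 6 = 1254

Answer: 1254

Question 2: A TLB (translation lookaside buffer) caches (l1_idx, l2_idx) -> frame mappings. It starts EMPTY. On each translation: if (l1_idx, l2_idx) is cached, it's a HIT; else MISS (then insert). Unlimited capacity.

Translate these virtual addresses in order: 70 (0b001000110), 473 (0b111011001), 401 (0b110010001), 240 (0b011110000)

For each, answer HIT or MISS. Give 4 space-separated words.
Answer: MISS MISS MISS MISS

Derivation:
vaddr=70: (0,4) not in TLB -> MISS, insert
vaddr=473: (3,5) not in TLB -> MISS, insert
vaddr=401: (3,1) not in TLB -> MISS, insert
vaddr=240: (1,7) not in TLB -> MISS, insert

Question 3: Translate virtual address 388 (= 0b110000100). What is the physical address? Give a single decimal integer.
Answer: 212

Derivation:
vaddr = 388 = 0b110000100
Split: l1_idx=3, l2_idx=0, offset=4
L1[3] = 0
L2[0][0] = 13
paddr = 13 * 16 + 4 = 212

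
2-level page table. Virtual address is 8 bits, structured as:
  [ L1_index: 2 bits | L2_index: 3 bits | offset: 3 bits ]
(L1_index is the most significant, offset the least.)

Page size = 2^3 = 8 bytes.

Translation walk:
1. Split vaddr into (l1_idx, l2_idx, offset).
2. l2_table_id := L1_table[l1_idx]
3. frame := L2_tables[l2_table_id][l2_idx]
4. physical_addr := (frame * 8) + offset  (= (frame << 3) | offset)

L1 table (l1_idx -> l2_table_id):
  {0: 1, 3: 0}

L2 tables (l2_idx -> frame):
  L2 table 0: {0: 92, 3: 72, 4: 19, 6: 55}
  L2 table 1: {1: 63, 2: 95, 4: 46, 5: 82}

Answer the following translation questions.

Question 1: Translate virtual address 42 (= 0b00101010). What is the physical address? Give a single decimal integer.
Answer: 658

Derivation:
vaddr = 42 = 0b00101010
Split: l1_idx=0, l2_idx=5, offset=2
L1[0] = 1
L2[1][5] = 82
paddr = 82 * 8 + 2 = 658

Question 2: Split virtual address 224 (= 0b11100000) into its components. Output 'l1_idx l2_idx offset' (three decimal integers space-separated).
Answer: 3 4 0

Derivation:
vaddr = 224 = 0b11100000
  top 2 bits -> l1_idx = 3
  next 3 bits -> l2_idx = 4
  bottom 3 bits -> offset = 0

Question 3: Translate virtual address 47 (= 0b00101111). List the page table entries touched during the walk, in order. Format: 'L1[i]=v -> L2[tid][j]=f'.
Answer: L1[0]=1 -> L2[1][5]=82

Derivation:
vaddr = 47 = 0b00101111
Split: l1_idx=0, l2_idx=5, offset=7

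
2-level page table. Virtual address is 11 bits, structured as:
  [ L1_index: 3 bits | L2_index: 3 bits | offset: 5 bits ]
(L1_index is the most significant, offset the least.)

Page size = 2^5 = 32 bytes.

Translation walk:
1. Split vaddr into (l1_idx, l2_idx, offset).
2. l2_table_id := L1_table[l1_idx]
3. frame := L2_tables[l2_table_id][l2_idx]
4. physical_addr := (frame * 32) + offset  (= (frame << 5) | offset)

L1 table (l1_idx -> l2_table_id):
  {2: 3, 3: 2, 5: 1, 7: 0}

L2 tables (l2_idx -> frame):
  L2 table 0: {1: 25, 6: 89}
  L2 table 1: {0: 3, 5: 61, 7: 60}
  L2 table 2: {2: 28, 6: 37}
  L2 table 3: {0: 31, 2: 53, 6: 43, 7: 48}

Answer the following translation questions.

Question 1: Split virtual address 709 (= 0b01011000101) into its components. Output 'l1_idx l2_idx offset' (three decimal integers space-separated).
Answer: 2 6 5

Derivation:
vaddr = 709 = 0b01011000101
  top 3 bits -> l1_idx = 2
  next 3 bits -> l2_idx = 6
  bottom 5 bits -> offset = 5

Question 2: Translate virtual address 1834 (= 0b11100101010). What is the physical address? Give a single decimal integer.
Answer: 810

Derivation:
vaddr = 1834 = 0b11100101010
Split: l1_idx=7, l2_idx=1, offset=10
L1[7] = 0
L2[0][1] = 25
paddr = 25 * 32 + 10 = 810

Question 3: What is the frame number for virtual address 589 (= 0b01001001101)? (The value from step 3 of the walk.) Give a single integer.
Answer: 53

Derivation:
vaddr = 589: l1_idx=2, l2_idx=2
L1[2] = 3; L2[3][2] = 53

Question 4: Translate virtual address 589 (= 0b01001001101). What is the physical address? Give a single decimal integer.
vaddr = 589 = 0b01001001101
Split: l1_idx=2, l2_idx=2, offset=13
L1[2] = 3
L2[3][2] = 53
paddr = 53 * 32 + 13 = 1709

Answer: 1709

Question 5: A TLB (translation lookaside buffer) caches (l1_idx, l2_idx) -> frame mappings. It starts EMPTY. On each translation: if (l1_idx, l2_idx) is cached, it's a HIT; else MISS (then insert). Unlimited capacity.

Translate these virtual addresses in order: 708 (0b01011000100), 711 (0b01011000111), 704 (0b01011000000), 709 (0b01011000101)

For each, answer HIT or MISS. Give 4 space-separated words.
vaddr=708: (2,6) not in TLB -> MISS, insert
vaddr=711: (2,6) in TLB -> HIT
vaddr=704: (2,6) in TLB -> HIT
vaddr=709: (2,6) in TLB -> HIT

Answer: MISS HIT HIT HIT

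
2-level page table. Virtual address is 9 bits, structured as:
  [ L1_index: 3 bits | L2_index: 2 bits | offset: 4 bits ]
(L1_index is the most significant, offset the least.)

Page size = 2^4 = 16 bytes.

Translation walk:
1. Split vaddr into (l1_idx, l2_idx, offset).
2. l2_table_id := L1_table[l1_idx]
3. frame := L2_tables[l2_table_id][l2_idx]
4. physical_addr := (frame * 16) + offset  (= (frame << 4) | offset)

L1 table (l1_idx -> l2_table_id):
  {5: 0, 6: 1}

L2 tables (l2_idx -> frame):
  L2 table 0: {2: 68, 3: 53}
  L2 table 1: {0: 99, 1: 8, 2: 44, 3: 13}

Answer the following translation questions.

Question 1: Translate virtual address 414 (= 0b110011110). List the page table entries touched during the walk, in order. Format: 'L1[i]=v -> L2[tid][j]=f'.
vaddr = 414 = 0b110011110
Split: l1_idx=6, l2_idx=1, offset=14

Answer: L1[6]=1 -> L2[1][1]=8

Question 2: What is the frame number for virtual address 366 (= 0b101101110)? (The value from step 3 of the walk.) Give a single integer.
Answer: 68

Derivation:
vaddr = 366: l1_idx=5, l2_idx=2
L1[5] = 0; L2[0][2] = 68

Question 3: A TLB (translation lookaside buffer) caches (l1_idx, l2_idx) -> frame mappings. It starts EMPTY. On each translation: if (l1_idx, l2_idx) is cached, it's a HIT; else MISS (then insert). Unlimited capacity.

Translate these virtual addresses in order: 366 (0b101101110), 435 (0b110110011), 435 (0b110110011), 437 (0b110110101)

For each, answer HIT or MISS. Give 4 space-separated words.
vaddr=366: (5,2) not in TLB -> MISS, insert
vaddr=435: (6,3) not in TLB -> MISS, insert
vaddr=435: (6,3) in TLB -> HIT
vaddr=437: (6,3) in TLB -> HIT

Answer: MISS MISS HIT HIT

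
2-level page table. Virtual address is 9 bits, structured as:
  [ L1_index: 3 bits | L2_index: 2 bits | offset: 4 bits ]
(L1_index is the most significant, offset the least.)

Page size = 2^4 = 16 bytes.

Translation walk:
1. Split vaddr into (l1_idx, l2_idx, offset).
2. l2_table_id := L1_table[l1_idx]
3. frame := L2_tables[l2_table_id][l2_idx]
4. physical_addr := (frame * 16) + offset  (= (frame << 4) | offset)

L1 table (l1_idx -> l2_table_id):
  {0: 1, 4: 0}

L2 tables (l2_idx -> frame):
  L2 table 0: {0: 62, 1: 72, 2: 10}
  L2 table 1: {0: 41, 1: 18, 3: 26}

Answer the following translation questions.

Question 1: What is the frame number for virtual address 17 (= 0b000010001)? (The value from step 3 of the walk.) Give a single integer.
vaddr = 17: l1_idx=0, l2_idx=1
L1[0] = 1; L2[1][1] = 18

Answer: 18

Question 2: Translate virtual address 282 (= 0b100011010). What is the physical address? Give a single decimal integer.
vaddr = 282 = 0b100011010
Split: l1_idx=4, l2_idx=1, offset=10
L1[4] = 0
L2[0][1] = 72
paddr = 72 * 16 + 10 = 1162

Answer: 1162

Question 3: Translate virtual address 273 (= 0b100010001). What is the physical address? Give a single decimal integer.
Answer: 1153

Derivation:
vaddr = 273 = 0b100010001
Split: l1_idx=4, l2_idx=1, offset=1
L1[4] = 0
L2[0][1] = 72
paddr = 72 * 16 + 1 = 1153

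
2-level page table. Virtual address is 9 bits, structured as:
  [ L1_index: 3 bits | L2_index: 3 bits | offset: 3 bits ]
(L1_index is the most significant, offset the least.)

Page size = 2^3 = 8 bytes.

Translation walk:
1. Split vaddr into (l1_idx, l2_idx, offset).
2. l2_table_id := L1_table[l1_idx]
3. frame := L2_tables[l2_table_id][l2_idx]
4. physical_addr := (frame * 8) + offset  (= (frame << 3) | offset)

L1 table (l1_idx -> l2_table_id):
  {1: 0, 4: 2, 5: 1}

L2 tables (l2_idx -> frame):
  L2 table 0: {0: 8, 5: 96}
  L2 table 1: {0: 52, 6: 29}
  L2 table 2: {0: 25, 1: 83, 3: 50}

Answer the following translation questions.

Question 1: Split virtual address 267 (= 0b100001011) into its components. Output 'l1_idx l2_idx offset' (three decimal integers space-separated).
Answer: 4 1 3

Derivation:
vaddr = 267 = 0b100001011
  top 3 bits -> l1_idx = 4
  next 3 bits -> l2_idx = 1
  bottom 3 bits -> offset = 3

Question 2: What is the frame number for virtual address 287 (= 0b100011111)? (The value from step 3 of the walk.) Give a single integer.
vaddr = 287: l1_idx=4, l2_idx=3
L1[4] = 2; L2[2][3] = 50

Answer: 50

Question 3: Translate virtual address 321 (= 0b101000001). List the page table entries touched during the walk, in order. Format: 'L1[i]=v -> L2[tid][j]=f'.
Answer: L1[5]=1 -> L2[1][0]=52

Derivation:
vaddr = 321 = 0b101000001
Split: l1_idx=5, l2_idx=0, offset=1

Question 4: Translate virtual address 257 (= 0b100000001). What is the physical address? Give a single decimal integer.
vaddr = 257 = 0b100000001
Split: l1_idx=4, l2_idx=0, offset=1
L1[4] = 2
L2[2][0] = 25
paddr = 25 * 8 + 1 = 201

Answer: 201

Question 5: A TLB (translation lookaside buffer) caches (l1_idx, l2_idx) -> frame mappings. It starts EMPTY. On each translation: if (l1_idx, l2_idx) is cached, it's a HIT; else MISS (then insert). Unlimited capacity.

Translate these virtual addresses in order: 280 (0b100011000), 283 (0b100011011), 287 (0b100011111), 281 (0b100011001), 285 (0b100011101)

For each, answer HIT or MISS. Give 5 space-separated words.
Answer: MISS HIT HIT HIT HIT

Derivation:
vaddr=280: (4,3) not in TLB -> MISS, insert
vaddr=283: (4,3) in TLB -> HIT
vaddr=287: (4,3) in TLB -> HIT
vaddr=281: (4,3) in TLB -> HIT
vaddr=285: (4,3) in TLB -> HIT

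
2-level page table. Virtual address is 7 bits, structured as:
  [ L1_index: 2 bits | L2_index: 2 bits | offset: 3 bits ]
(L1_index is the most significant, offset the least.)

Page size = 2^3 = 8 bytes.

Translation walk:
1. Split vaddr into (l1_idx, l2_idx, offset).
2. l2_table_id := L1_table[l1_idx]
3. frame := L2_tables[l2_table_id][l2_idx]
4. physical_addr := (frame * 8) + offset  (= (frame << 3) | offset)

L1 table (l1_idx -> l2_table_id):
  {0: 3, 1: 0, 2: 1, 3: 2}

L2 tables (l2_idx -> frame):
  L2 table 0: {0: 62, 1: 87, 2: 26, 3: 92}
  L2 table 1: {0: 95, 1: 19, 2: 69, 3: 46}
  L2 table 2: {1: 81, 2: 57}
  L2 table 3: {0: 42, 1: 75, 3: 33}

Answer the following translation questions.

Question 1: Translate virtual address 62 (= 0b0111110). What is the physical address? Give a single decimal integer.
vaddr = 62 = 0b0111110
Split: l1_idx=1, l2_idx=3, offset=6
L1[1] = 0
L2[0][3] = 92
paddr = 92 * 8 + 6 = 742

Answer: 742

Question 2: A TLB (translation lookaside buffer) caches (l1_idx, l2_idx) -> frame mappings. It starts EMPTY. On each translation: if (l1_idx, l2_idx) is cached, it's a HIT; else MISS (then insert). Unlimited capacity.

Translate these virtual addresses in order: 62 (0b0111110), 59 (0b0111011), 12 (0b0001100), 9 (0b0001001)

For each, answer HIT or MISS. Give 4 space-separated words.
vaddr=62: (1,3) not in TLB -> MISS, insert
vaddr=59: (1,3) in TLB -> HIT
vaddr=12: (0,1) not in TLB -> MISS, insert
vaddr=9: (0,1) in TLB -> HIT

Answer: MISS HIT MISS HIT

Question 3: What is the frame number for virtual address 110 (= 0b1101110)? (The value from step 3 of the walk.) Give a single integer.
vaddr = 110: l1_idx=3, l2_idx=1
L1[3] = 2; L2[2][1] = 81

Answer: 81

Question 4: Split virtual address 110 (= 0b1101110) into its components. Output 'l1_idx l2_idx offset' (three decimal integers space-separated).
Answer: 3 1 6

Derivation:
vaddr = 110 = 0b1101110
  top 2 bits -> l1_idx = 3
  next 2 bits -> l2_idx = 1
  bottom 3 bits -> offset = 6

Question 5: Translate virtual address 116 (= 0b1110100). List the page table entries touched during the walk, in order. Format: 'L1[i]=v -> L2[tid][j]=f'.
vaddr = 116 = 0b1110100
Split: l1_idx=3, l2_idx=2, offset=4

Answer: L1[3]=2 -> L2[2][2]=57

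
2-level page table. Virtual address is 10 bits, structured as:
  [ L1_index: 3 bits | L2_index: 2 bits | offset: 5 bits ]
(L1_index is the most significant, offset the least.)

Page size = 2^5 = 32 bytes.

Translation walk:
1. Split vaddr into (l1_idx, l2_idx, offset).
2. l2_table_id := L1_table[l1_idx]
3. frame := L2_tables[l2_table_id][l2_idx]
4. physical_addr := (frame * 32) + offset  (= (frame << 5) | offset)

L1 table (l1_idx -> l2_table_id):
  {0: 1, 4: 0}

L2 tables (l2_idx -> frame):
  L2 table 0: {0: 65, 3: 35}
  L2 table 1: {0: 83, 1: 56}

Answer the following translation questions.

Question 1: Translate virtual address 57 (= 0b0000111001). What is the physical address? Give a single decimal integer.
vaddr = 57 = 0b0000111001
Split: l1_idx=0, l2_idx=1, offset=25
L1[0] = 1
L2[1][1] = 56
paddr = 56 * 32 + 25 = 1817

Answer: 1817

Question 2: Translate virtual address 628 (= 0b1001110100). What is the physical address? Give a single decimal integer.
Answer: 1140

Derivation:
vaddr = 628 = 0b1001110100
Split: l1_idx=4, l2_idx=3, offset=20
L1[4] = 0
L2[0][3] = 35
paddr = 35 * 32 + 20 = 1140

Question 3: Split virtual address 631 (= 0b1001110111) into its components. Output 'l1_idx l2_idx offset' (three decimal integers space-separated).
Answer: 4 3 23

Derivation:
vaddr = 631 = 0b1001110111
  top 3 bits -> l1_idx = 4
  next 2 bits -> l2_idx = 3
  bottom 5 bits -> offset = 23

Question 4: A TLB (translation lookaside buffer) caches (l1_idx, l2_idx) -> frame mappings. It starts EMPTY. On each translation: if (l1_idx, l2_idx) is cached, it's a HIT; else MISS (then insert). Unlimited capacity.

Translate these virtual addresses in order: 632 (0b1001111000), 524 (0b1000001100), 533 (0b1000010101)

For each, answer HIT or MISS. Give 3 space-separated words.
Answer: MISS MISS HIT

Derivation:
vaddr=632: (4,3) not in TLB -> MISS, insert
vaddr=524: (4,0) not in TLB -> MISS, insert
vaddr=533: (4,0) in TLB -> HIT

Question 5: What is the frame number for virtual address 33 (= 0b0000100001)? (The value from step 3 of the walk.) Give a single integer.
Answer: 56

Derivation:
vaddr = 33: l1_idx=0, l2_idx=1
L1[0] = 1; L2[1][1] = 56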